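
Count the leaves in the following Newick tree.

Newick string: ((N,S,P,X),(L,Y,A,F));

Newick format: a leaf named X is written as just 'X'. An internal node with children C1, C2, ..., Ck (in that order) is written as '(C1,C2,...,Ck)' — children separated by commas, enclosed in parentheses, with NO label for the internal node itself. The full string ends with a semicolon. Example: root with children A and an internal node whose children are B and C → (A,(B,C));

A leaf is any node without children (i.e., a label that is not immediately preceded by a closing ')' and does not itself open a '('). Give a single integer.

Answer: 8

Derivation:
Newick: ((N,S,P,X),(L,Y,A,F));
Scan left-to-right; a leaf is any maximal label run not followed by '(':
  pos 2: leaf 'N' → count = 1
  pos 4: leaf 'S' → count = 2
  pos 6: leaf 'P' → count = 3
  pos 8: leaf 'X' → count = 4
  pos 12: leaf 'L' → count = 5
  pos 14: leaf 'Y' → count = 6
  pos 16: leaf 'A' → count = 7
  pos 18: leaf 'F' → count = 8
Total leaves: 8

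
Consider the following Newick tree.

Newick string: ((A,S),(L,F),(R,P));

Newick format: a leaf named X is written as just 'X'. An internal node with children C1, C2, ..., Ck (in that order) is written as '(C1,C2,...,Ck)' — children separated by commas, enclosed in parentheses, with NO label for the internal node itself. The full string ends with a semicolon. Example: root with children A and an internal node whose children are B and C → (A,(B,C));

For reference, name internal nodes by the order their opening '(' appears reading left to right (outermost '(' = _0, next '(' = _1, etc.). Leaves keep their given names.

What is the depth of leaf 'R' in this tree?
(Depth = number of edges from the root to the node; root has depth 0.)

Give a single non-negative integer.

Answer: 2

Derivation:
Newick: ((A,S),(L,F),(R,P));
Naming internals by '(' encounter order: outermost '(' = _0, next = _1, ...
Query node: R
Path from root: _0 -> _3 -> R
Depth of R: 2 (number of edges from root)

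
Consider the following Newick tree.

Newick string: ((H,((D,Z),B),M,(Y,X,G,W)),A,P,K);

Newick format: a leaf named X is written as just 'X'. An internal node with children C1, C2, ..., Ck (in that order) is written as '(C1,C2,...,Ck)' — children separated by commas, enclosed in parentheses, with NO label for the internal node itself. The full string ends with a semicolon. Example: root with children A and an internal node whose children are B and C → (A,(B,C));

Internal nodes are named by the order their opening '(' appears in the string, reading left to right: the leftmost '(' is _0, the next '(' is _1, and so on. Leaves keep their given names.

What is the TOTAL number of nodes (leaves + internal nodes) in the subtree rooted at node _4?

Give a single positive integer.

Newick: ((H,((D,Z),B),M,(Y,X,G,W)),A,P,K);
Locate _4: it is the '(' at position 16 (the 5th '(' reading left to right).
Query: subtree rooted at _4
_4: subtree_size = 1 + 4
  Y: subtree_size = 1 + 0
  X: subtree_size = 1 + 0
  G: subtree_size = 1 + 0
  W: subtree_size = 1 + 0
Total subtree size of _4: 5

Answer: 5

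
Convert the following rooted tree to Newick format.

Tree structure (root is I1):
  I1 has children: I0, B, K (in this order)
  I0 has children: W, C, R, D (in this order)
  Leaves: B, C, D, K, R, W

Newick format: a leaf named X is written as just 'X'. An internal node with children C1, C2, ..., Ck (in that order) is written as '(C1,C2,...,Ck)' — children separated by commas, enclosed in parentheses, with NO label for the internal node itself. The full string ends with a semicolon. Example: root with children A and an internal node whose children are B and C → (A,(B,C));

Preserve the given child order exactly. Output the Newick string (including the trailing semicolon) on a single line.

internal I1 with children ['I0', 'B', 'K']
  internal I0 with children ['W', 'C', 'R', 'D']
    leaf 'W' → 'W'
    leaf 'C' → 'C'
    leaf 'R' → 'R'
    leaf 'D' → 'D'
  → '(W,C,R,D)'
  leaf 'B' → 'B'
  leaf 'K' → 'K'
→ '((W,C,R,D),B,K)'
Final: ((W,C,R,D),B,K);

Answer: ((W,C,R,D),B,K);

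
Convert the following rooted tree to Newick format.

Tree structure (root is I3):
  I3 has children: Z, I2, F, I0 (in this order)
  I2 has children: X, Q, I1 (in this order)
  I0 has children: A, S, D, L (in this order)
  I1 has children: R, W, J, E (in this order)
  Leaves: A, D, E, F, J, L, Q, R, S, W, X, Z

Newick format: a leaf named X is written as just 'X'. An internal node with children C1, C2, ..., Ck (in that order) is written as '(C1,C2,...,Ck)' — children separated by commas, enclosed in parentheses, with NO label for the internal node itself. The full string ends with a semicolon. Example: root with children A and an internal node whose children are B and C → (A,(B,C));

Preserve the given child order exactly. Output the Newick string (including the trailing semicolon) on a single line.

internal I3 with children ['Z', 'I2', 'F', 'I0']
  leaf 'Z' → 'Z'
  internal I2 with children ['X', 'Q', 'I1']
    leaf 'X' → 'X'
    leaf 'Q' → 'Q'
    internal I1 with children ['R', 'W', 'J', 'E']
      leaf 'R' → 'R'
      leaf 'W' → 'W'
      leaf 'J' → 'J'
      leaf 'E' → 'E'
    → '(R,W,J,E)'
  → '(X,Q,(R,W,J,E))'
  leaf 'F' → 'F'
  internal I0 with children ['A', 'S', 'D', 'L']
    leaf 'A' → 'A'
    leaf 'S' → 'S'
    leaf 'D' → 'D'
    leaf 'L' → 'L'
  → '(A,S,D,L)'
→ '(Z,(X,Q,(R,W,J,E)),F,(A,S,D,L))'
Final: (Z,(X,Q,(R,W,J,E)),F,(A,S,D,L));

Answer: (Z,(X,Q,(R,W,J,E)),F,(A,S,D,L));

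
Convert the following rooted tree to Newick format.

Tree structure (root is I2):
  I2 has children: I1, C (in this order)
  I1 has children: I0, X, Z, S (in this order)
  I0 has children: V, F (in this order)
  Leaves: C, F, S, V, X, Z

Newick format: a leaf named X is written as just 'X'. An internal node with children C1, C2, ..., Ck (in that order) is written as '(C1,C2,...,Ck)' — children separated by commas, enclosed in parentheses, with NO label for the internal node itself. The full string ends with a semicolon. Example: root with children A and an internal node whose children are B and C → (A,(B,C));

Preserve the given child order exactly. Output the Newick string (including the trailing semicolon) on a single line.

internal I2 with children ['I1', 'C']
  internal I1 with children ['I0', 'X', 'Z', 'S']
    internal I0 with children ['V', 'F']
      leaf 'V' → 'V'
      leaf 'F' → 'F'
    → '(V,F)'
    leaf 'X' → 'X'
    leaf 'Z' → 'Z'
    leaf 'S' → 'S'
  → '((V,F),X,Z,S)'
  leaf 'C' → 'C'
→ '(((V,F),X,Z,S),C)'
Final: (((V,F),X,Z,S),C);

Answer: (((V,F),X,Z,S),C);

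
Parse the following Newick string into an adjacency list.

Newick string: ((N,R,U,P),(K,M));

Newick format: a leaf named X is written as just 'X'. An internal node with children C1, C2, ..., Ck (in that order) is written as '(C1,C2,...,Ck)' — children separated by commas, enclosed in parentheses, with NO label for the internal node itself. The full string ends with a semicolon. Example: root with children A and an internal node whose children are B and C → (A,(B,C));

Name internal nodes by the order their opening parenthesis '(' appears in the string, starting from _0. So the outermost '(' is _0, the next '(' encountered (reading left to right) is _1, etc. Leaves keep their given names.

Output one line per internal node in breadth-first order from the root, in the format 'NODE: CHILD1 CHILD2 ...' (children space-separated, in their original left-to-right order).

Answer: _0: _1 _2
_1: N R U P
_2: K M

Derivation:
Input: ((N,R,U,P),(K,M));
Scanning left-to-right, naming '(' by encounter order:
  pos 0: '(' -> open internal node _0 (depth 1)
  pos 1: '(' -> open internal node _1 (depth 2)
  pos 9: ')' -> close internal node _1 (now at depth 1)
  pos 11: '(' -> open internal node _2 (depth 2)
  pos 15: ')' -> close internal node _2 (now at depth 1)
  pos 16: ')' -> close internal node _0 (now at depth 0)
Total internal nodes: 3
BFS adjacency from root:
  _0: _1 _2
  _1: N R U P
  _2: K M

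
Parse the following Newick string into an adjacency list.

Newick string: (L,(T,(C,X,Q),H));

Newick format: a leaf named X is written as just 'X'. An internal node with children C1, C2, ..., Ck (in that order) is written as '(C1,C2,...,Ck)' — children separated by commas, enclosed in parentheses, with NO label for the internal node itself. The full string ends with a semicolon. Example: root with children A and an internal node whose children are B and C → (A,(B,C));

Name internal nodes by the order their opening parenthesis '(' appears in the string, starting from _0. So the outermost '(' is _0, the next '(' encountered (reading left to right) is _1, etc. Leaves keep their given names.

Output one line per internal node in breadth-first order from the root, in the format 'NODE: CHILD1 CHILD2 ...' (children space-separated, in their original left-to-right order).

Input: (L,(T,(C,X,Q),H));
Scanning left-to-right, naming '(' by encounter order:
  pos 0: '(' -> open internal node _0 (depth 1)
  pos 3: '(' -> open internal node _1 (depth 2)
  pos 6: '(' -> open internal node _2 (depth 3)
  pos 12: ')' -> close internal node _2 (now at depth 2)
  pos 15: ')' -> close internal node _1 (now at depth 1)
  pos 16: ')' -> close internal node _0 (now at depth 0)
Total internal nodes: 3
BFS adjacency from root:
  _0: L _1
  _1: T _2 H
  _2: C X Q

Answer: _0: L _1
_1: T _2 H
_2: C X Q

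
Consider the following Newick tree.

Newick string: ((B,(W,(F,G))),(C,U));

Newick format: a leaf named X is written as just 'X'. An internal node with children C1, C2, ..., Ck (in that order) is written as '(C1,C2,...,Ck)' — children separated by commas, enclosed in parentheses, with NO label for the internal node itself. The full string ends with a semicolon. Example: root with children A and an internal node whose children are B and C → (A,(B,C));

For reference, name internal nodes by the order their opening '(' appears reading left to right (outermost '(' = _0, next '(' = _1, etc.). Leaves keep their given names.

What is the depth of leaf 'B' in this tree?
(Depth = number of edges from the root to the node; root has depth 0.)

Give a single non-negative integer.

Answer: 2

Derivation:
Newick: ((B,(W,(F,G))),(C,U));
Naming internals by '(' encounter order: outermost '(' = _0, next = _1, ...
Query node: B
Path from root: _0 -> _1 -> B
Depth of B: 2 (number of edges from root)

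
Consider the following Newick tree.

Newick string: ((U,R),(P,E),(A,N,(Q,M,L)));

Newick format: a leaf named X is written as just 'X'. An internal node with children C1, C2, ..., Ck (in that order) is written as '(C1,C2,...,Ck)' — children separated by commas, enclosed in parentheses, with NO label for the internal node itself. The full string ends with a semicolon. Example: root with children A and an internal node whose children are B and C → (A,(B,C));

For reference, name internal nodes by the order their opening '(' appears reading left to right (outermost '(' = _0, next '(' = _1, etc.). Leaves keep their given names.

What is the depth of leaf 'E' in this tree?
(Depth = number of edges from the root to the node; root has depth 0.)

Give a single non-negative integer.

Newick: ((U,R),(P,E),(A,N,(Q,M,L)));
Naming internals by '(' encounter order: outermost '(' = _0, next = _1, ...
Query node: E
Path from root: _0 -> _2 -> E
Depth of E: 2 (number of edges from root)

Answer: 2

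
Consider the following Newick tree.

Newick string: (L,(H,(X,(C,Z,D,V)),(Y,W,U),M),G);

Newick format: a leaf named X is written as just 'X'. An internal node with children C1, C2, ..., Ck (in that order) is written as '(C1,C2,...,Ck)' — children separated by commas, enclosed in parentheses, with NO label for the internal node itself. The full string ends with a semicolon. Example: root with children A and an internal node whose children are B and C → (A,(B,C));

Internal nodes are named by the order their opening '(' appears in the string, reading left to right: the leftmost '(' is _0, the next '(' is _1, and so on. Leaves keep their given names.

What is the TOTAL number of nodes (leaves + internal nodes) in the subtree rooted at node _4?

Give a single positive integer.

Newick: (L,(H,(X,(C,Z,D,V)),(Y,W,U),M),G);
Locate _4: it is the '(' at position 20 (the 5th '(' reading left to right).
Query: subtree rooted at _4
_4: subtree_size = 1 + 3
  Y: subtree_size = 1 + 0
  W: subtree_size = 1 + 0
  U: subtree_size = 1 + 0
Total subtree size of _4: 4

Answer: 4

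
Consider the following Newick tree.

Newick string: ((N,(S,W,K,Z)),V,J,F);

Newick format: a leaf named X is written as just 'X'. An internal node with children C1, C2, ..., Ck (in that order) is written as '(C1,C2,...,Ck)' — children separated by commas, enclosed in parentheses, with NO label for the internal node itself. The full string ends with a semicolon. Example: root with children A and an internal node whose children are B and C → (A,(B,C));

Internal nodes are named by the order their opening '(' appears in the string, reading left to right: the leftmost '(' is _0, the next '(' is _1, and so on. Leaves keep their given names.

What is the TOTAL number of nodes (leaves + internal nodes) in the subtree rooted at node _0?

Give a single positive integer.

Answer: 11

Derivation:
Newick: ((N,(S,W,K,Z)),V,J,F);
Locate _0: it is the '(' at position 0 (the 1st '(' reading left to right).
Query: subtree rooted at _0
_0: subtree_size = 1 + 10
  _1: subtree_size = 1 + 6
    N: subtree_size = 1 + 0
    _2: subtree_size = 1 + 4
      S: subtree_size = 1 + 0
      W: subtree_size = 1 + 0
      K: subtree_size = 1 + 0
      Z: subtree_size = 1 + 0
  V: subtree_size = 1 + 0
  J: subtree_size = 1 + 0
  F: subtree_size = 1 + 0
Total subtree size of _0: 11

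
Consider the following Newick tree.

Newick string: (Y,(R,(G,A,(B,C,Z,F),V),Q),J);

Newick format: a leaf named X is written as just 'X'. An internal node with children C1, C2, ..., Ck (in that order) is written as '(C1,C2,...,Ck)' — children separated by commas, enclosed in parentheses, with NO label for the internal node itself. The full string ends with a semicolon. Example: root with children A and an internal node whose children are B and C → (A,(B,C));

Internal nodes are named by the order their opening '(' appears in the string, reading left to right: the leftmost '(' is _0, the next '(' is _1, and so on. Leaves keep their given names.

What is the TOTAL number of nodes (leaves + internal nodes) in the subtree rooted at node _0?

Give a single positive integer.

Newick: (Y,(R,(G,A,(B,C,Z,F),V),Q),J);
Locate _0: it is the '(' at position 0 (the 1st '(' reading left to right).
Query: subtree rooted at _0
_0: subtree_size = 1 + 14
  Y: subtree_size = 1 + 0
  _1: subtree_size = 1 + 11
    R: subtree_size = 1 + 0
    _2: subtree_size = 1 + 8
      G: subtree_size = 1 + 0
      A: subtree_size = 1 + 0
      _3: subtree_size = 1 + 4
        B: subtree_size = 1 + 0
        C: subtree_size = 1 + 0
        Z: subtree_size = 1 + 0
        F: subtree_size = 1 + 0
      V: subtree_size = 1 + 0
    Q: subtree_size = 1 + 0
  J: subtree_size = 1 + 0
Total subtree size of _0: 15

Answer: 15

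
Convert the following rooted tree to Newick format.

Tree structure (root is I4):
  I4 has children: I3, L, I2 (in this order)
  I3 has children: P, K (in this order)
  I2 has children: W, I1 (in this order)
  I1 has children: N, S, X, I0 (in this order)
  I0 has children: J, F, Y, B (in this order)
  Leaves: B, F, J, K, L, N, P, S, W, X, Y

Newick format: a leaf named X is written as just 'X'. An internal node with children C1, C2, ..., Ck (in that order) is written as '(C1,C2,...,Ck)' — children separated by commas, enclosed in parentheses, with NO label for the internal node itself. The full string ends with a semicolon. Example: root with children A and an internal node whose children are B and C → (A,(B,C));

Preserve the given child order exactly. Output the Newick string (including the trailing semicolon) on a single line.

internal I4 with children ['I3', 'L', 'I2']
  internal I3 with children ['P', 'K']
    leaf 'P' → 'P'
    leaf 'K' → 'K'
  → '(P,K)'
  leaf 'L' → 'L'
  internal I2 with children ['W', 'I1']
    leaf 'W' → 'W'
    internal I1 with children ['N', 'S', 'X', 'I0']
      leaf 'N' → 'N'
      leaf 'S' → 'S'
      leaf 'X' → 'X'
      internal I0 with children ['J', 'F', 'Y', 'B']
        leaf 'J' → 'J'
        leaf 'F' → 'F'
        leaf 'Y' → 'Y'
        leaf 'B' → 'B'
      → '(J,F,Y,B)'
    → '(N,S,X,(J,F,Y,B))'
  → '(W,(N,S,X,(J,F,Y,B)))'
→ '((P,K),L,(W,(N,S,X,(J,F,Y,B))))'
Final: ((P,K),L,(W,(N,S,X,(J,F,Y,B))));

Answer: ((P,K),L,(W,(N,S,X,(J,F,Y,B))));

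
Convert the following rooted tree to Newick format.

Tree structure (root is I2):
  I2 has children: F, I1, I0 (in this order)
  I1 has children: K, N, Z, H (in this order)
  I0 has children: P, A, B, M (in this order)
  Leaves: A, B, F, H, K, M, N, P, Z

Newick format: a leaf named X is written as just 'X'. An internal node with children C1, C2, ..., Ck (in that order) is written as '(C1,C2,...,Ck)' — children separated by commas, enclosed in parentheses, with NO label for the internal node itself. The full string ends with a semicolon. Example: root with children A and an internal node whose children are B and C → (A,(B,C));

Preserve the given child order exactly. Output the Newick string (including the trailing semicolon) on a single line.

internal I2 with children ['F', 'I1', 'I0']
  leaf 'F' → 'F'
  internal I1 with children ['K', 'N', 'Z', 'H']
    leaf 'K' → 'K'
    leaf 'N' → 'N'
    leaf 'Z' → 'Z'
    leaf 'H' → 'H'
  → '(K,N,Z,H)'
  internal I0 with children ['P', 'A', 'B', 'M']
    leaf 'P' → 'P'
    leaf 'A' → 'A'
    leaf 'B' → 'B'
    leaf 'M' → 'M'
  → '(P,A,B,M)'
→ '(F,(K,N,Z,H),(P,A,B,M))'
Final: (F,(K,N,Z,H),(P,A,B,M));

Answer: (F,(K,N,Z,H),(P,A,B,M));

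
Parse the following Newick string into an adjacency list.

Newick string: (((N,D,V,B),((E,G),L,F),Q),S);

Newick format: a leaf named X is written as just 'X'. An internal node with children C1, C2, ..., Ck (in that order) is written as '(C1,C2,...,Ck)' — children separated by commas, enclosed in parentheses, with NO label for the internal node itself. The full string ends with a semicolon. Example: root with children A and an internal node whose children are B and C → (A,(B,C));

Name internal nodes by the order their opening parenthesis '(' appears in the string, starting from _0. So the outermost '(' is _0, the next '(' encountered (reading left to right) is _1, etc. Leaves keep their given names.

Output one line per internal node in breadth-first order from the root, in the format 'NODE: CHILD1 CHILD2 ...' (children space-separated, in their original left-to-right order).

Input: (((N,D,V,B),((E,G),L,F),Q),S);
Scanning left-to-right, naming '(' by encounter order:
  pos 0: '(' -> open internal node _0 (depth 1)
  pos 1: '(' -> open internal node _1 (depth 2)
  pos 2: '(' -> open internal node _2 (depth 3)
  pos 10: ')' -> close internal node _2 (now at depth 2)
  pos 12: '(' -> open internal node _3 (depth 3)
  pos 13: '(' -> open internal node _4 (depth 4)
  pos 17: ')' -> close internal node _4 (now at depth 3)
  pos 22: ')' -> close internal node _3 (now at depth 2)
  pos 25: ')' -> close internal node _1 (now at depth 1)
  pos 28: ')' -> close internal node _0 (now at depth 0)
Total internal nodes: 5
BFS adjacency from root:
  _0: _1 S
  _1: _2 _3 Q
  _2: N D V B
  _3: _4 L F
  _4: E G

Answer: _0: _1 S
_1: _2 _3 Q
_2: N D V B
_3: _4 L F
_4: E G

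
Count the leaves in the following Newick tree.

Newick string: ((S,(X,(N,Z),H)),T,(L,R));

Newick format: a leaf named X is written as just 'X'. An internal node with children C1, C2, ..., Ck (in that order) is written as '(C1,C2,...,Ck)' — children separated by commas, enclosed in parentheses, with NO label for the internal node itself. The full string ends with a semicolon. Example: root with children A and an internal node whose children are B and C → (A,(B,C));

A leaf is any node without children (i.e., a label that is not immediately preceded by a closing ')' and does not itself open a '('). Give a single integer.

Newick: ((S,(X,(N,Z),H)),T,(L,R));
Scan left-to-right; a leaf is any maximal label run not followed by '(':
  pos 2: leaf 'S' → count = 1
  pos 5: leaf 'X' → count = 2
  pos 8: leaf 'N' → count = 3
  pos 10: leaf 'Z' → count = 4
  pos 13: leaf 'H' → count = 5
  pos 17: leaf 'T' → count = 6
  pos 20: leaf 'L' → count = 7
  pos 22: leaf 'R' → count = 8
Total leaves: 8

Answer: 8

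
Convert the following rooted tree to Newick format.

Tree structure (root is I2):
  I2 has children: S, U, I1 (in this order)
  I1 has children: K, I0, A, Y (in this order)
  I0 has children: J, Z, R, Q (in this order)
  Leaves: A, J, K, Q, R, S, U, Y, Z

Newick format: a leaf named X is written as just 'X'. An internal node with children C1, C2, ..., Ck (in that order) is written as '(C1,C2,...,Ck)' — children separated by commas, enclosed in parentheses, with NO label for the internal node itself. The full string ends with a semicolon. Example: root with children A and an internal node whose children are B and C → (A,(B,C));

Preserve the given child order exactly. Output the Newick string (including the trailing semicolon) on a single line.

internal I2 with children ['S', 'U', 'I1']
  leaf 'S' → 'S'
  leaf 'U' → 'U'
  internal I1 with children ['K', 'I0', 'A', 'Y']
    leaf 'K' → 'K'
    internal I0 with children ['J', 'Z', 'R', 'Q']
      leaf 'J' → 'J'
      leaf 'Z' → 'Z'
      leaf 'R' → 'R'
      leaf 'Q' → 'Q'
    → '(J,Z,R,Q)'
    leaf 'A' → 'A'
    leaf 'Y' → 'Y'
  → '(K,(J,Z,R,Q),A,Y)'
→ '(S,U,(K,(J,Z,R,Q),A,Y))'
Final: (S,U,(K,(J,Z,R,Q),A,Y));

Answer: (S,U,(K,(J,Z,R,Q),A,Y));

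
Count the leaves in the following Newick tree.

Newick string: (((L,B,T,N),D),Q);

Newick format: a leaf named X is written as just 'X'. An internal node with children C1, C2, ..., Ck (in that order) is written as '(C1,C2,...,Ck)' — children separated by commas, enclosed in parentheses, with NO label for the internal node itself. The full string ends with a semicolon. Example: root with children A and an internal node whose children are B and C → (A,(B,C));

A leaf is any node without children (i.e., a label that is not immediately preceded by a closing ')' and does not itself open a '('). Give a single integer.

Newick: (((L,B,T,N),D),Q);
Scan left-to-right; a leaf is any maximal label run not followed by '(':
  pos 3: leaf 'L' → count = 1
  pos 5: leaf 'B' → count = 2
  pos 7: leaf 'T' → count = 3
  pos 9: leaf 'N' → count = 4
  pos 12: leaf 'D' → count = 5
  pos 15: leaf 'Q' → count = 6
Total leaves: 6

Answer: 6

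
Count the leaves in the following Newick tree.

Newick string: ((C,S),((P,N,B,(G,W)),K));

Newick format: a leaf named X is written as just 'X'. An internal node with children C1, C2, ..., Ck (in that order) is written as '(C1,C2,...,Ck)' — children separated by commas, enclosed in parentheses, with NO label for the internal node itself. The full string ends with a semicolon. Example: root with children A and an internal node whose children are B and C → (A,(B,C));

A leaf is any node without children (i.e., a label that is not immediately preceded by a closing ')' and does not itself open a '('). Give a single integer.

Newick: ((C,S),((P,N,B,(G,W)),K));
Scan left-to-right; a leaf is any maximal label run not followed by '(':
  pos 2: leaf 'C' → count = 1
  pos 4: leaf 'S' → count = 2
  pos 9: leaf 'P' → count = 3
  pos 11: leaf 'N' → count = 4
  pos 13: leaf 'B' → count = 5
  pos 16: leaf 'G' → count = 6
  pos 18: leaf 'W' → count = 7
  pos 22: leaf 'K' → count = 8
Total leaves: 8

Answer: 8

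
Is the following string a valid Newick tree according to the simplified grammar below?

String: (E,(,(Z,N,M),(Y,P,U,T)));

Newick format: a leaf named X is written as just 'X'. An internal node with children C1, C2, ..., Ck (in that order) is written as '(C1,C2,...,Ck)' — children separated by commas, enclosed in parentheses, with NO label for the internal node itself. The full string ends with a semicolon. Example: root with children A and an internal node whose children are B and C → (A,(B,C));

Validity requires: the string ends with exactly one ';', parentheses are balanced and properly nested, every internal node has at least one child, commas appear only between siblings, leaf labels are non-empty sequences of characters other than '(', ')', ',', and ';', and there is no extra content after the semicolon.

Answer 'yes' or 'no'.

Answer: no

Derivation:
Input: (E,(,(Z,N,M),(Y,P,U,T)));
Paren balance: 4 '(' vs 4 ')' OK
Ends with single ';': True
Full parse: FAILS (empty leaf label at pos 4)
Valid: False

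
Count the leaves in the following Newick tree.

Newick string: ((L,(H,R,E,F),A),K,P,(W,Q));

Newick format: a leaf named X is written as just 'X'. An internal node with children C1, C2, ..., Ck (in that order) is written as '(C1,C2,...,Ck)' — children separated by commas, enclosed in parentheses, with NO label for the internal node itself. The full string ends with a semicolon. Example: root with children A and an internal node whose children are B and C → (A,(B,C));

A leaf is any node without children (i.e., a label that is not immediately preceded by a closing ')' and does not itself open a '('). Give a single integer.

Newick: ((L,(H,R,E,F),A),K,P,(W,Q));
Scan left-to-right; a leaf is any maximal label run not followed by '(':
  pos 2: leaf 'L' → count = 1
  pos 5: leaf 'H' → count = 2
  pos 7: leaf 'R' → count = 3
  pos 9: leaf 'E' → count = 4
  pos 11: leaf 'F' → count = 5
  pos 14: leaf 'A' → count = 6
  pos 17: leaf 'K' → count = 7
  pos 19: leaf 'P' → count = 8
  pos 22: leaf 'W' → count = 9
  pos 24: leaf 'Q' → count = 10
Total leaves: 10

Answer: 10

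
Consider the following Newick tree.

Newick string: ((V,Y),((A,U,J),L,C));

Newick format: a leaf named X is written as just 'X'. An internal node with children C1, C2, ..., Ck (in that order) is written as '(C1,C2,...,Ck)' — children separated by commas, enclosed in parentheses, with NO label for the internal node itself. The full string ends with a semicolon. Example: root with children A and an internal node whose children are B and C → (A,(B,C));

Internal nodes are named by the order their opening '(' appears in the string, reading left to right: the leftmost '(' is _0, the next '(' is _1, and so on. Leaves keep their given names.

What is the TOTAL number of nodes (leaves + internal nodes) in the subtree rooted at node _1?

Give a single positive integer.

Answer: 3

Derivation:
Newick: ((V,Y),((A,U,J),L,C));
Locate _1: it is the '(' at position 1 (the 2nd '(' reading left to right).
Query: subtree rooted at _1
_1: subtree_size = 1 + 2
  V: subtree_size = 1 + 0
  Y: subtree_size = 1 + 0
Total subtree size of _1: 3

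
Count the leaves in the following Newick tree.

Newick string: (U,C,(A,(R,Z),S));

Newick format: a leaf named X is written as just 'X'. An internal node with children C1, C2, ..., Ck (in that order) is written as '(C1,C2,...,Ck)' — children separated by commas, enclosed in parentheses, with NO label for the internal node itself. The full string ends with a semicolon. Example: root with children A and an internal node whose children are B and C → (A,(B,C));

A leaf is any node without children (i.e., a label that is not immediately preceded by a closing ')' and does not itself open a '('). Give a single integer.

Answer: 6

Derivation:
Newick: (U,C,(A,(R,Z),S));
Scan left-to-right; a leaf is any maximal label run not followed by '(':
  pos 1: leaf 'U' → count = 1
  pos 3: leaf 'C' → count = 2
  pos 6: leaf 'A' → count = 3
  pos 9: leaf 'R' → count = 4
  pos 11: leaf 'Z' → count = 5
  pos 14: leaf 'S' → count = 6
Total leaves: 6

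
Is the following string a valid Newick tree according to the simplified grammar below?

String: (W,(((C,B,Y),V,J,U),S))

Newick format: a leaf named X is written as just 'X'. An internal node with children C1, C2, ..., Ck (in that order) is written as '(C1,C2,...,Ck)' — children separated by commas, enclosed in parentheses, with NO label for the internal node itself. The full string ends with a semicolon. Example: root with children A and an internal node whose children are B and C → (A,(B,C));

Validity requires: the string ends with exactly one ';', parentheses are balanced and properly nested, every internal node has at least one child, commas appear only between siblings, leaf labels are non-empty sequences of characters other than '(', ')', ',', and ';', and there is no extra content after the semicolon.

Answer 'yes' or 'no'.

Answer: no

Derivation:
Input: (W,(((C,B,Y),V,J,U),S))
Paren balance: 4 '(' vs 4 ')' OK
Ends with single ';': False
Full parse: FAILS (must end with ;)
Valid: False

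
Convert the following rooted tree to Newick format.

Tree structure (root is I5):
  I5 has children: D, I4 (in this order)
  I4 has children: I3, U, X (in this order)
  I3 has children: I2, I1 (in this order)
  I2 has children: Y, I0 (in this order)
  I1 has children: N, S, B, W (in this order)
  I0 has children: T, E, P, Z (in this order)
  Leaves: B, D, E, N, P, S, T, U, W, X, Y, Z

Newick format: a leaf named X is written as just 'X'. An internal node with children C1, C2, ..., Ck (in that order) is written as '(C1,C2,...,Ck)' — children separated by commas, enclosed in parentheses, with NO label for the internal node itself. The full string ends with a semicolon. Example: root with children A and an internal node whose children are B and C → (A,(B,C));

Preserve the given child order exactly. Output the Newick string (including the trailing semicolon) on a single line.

Answer: (D,(((Y,(T,E,P,Z)),(N,S,B,W)),U,X));

Derivation:
internal I5 with children ['D', 'I4']
  leaf 'D' → 'D'
  internal I4 with children ['I3', 'U', 'X']
    internal I3 with children ['I2', 'I1']
      internal I2 with children ['Y', 'I0']
        leaf 'Y' → 'Y'
        internal I0 with children ['T', 'E', 'P', 'Z']
          leaf 'T' → 'T'
          leaf 'E' → 'E'
          leaf 'P' → 'P'
          leaf 'Z' → 'Z'
        → '(T,E,P,Z)'
      → '(Y,(T,E,P,Z))'
      internal I1 with children ['N', 'S', 'B', 'W']
        leaf 'N' → 'N'
        leaf 'S' → 'S'
        leaf 'B' → 'B'
        leaf 'W' → 'W'
      → '(N,S,B,W)'
    → '((Y,(T,E,P,Z)),(N,S,B,W))'
    leaf 'U' → 'U'
    leaf 'X' → 'X'
  → '(((Y,(T,E,P,Z)),(N,S,B,W)),U,X)'
→ '(D,(((Y,(T,E,P,Z)),(N,S,B,W)),U,X))'
Final: (D,(((Y,(T,E,P,Z)),(N,S,B,W)),U,X));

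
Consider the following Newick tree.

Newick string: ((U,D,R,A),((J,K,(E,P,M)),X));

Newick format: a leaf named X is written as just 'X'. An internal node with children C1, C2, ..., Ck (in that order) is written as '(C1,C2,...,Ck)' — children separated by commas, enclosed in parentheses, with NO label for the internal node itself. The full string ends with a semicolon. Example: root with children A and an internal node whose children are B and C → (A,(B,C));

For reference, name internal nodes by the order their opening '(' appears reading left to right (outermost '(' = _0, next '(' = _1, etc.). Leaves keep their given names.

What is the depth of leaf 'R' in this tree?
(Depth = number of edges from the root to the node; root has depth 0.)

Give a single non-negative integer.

Newick: ((U,D,R,A),((J,K,(E,P,M)),X));
Naming internals by '(' encounter order: outermost '(' = _0, next = _1, ...
Query node: R
Path from root: _0 -> _1 -> R
Depth of R: 2 (number of edges from root)

Answer: 2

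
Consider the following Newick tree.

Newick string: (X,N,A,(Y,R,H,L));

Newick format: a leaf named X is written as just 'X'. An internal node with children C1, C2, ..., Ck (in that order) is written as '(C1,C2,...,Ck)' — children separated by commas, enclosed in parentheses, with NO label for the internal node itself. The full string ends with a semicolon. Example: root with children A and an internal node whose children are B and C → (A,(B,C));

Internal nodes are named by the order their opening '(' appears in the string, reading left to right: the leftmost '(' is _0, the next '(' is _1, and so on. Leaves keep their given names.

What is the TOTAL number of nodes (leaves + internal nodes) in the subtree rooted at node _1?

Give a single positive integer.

Answer: 5

Derivation:
Newick: (X,N,A,(Y,R,H,L));
Locate _1: it is the '(' at position 7 (the 2nd '(' reading left to right).
Query: subtree rooted at _1
_1: subtree_size = 1 + 4
  Y: subtree_size = 1 + 0
  R: subtree_size = 1 + 0
  H: subtree_size = 1 + 0
  L: subtree_size = 1 + 0
Total subtree size of _1: 5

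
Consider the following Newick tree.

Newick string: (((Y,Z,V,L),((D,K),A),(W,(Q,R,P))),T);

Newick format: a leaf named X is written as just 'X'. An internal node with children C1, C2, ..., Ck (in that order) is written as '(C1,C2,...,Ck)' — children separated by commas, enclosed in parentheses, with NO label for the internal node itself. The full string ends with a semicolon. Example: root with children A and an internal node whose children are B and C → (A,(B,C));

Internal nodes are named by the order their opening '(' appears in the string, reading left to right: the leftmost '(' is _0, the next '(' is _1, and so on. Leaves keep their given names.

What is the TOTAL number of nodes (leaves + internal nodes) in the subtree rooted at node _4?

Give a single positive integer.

Newick: (((Y,Z,V,L),((D,K),A),(W,(Q,R,P))),T);
Locate _4: it is the '(' at position 13 (the 5th '(' reading left to right).
Query: subtree rooted at _4
_4: subtree_size = 1 + 2
  D: subtree_size = 1 + 0
  K: subtree_size = 1 + 0
Total subtree size of _4: 3

Answer: 3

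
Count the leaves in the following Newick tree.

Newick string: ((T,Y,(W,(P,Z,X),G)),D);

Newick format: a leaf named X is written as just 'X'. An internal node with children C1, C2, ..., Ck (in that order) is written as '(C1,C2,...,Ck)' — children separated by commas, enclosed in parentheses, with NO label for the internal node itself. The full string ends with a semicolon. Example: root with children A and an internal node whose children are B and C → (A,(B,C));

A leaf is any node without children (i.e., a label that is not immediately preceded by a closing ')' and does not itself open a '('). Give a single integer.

Newick: ((T,Y,(W,(P,Z,X),G)),D);
Scan left-to-right; a leaf is any maximal label run not followed by '(':
  pos 2: leaf 'T' → count = 1
  pos 4: leaf 'Y' → count = 2
  pos 7: leaf 'W' → count = 3
  pos 10: leaf 'P' → count = 4
  pos 12: leaf 'Z' → count = 5
  pos 14: leaf 'X' → count = 6
  pos 17: leaf 'G' → count = 7
  pos 21: leaf 'D' → count = 8
Total leaves: 8

Answer: 8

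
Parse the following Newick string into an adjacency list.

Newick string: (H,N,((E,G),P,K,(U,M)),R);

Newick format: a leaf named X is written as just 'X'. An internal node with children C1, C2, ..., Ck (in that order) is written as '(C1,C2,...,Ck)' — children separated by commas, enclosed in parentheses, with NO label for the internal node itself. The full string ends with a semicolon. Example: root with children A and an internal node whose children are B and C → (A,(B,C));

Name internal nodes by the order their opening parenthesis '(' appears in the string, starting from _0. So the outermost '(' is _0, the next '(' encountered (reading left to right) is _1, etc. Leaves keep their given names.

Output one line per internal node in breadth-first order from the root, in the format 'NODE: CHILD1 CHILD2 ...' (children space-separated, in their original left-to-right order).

Input: (H,N,((E,G),P,K,(U,M)),R);
Scanning left-to-right, naming '(' by encounter order:
  pos 0: '(' -> open internal node _0 (depth 1)
  pos 5: '(' -> open internal node _1 (depth 2)
  pos 6: '(' -> open internal node _2 (depth 3)
  pos 10: ')' -> close internal node _2 (now at depth 2)
  pos 16: '(' -> open internal node _3 (depth 3)
  pos 20: ')' -> close internal node _3 (now at depth 2)
  pos 21: ')' -> close internal node _1 (now at depth 1)
  pos 24: ')' -> close internal node _0 (now at depth 0)
Total internal nodes: 4
BFS adjacency from root:
  _0: H N _1 R
  _1: _2 P K _3
  _2: E G
  _3: U M

Answer: _0: H N _1 R
_1: _2 P K _3
_2: E G
_3: U M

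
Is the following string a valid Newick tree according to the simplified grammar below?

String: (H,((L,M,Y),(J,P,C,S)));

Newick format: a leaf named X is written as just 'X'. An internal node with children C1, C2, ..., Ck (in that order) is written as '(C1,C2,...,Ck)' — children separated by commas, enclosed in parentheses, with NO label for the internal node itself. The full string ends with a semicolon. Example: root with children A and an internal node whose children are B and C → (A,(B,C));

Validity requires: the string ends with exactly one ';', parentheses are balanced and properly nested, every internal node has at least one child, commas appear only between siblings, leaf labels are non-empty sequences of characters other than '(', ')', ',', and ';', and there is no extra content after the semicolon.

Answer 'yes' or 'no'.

Answer: yes

Derivation:
Input: (H,((L,M,Y),(J,P,C,S)));
Paren balance: 4 '(' vs 4 ')' OK
Ends with single ';': True
Full parse: OK
Valid: True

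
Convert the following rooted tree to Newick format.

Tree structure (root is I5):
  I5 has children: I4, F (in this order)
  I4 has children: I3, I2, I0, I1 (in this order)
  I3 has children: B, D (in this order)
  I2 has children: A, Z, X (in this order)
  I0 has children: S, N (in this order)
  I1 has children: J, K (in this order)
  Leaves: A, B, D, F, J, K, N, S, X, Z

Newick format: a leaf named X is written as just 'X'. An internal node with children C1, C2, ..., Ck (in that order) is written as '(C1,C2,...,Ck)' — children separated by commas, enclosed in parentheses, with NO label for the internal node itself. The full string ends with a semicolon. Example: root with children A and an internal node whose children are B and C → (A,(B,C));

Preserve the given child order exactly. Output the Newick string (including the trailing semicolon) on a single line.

Answer: (((B,D),(A,Z,X),(S,N),(J,K)),F);

Derivation:
internal I5 with children ['I4', 'F']
  internal I4 with children ['I3', 'I2', 'I0', 'I1']
    internal I3 with children ['B', 'D']
      leaf 'B' → 'B'
      leaf 'D' → 'D'
    → '(B,D)'
    internal I2 with children ['A', 'Z', 'X']
      leaf 'A' → 'A'
      leaf 'Z' → 'Z'
      leaf 'X' → 'X'
    → '(A,Z,X)'
    internal I0 with children ['S', 'N']
      leaf 'S' → 'S'
      leaf 'N' → 'N'
    → '(S,N)'
    internal I1 with children ['J', 'K']
      leaf 'J' → 'J'
      leaf 'K' → 'K'
    → '(J,K)'
  → '((B,D),(A,Z,X),(S,N),(J,K))'
  leaf 'F' → 'F'
→ '(((B,D),(A,Z,X),(S,N),(J,K)),F)'
Final: (((B,D),(A,Z,X),(S,N),(J,K)),F);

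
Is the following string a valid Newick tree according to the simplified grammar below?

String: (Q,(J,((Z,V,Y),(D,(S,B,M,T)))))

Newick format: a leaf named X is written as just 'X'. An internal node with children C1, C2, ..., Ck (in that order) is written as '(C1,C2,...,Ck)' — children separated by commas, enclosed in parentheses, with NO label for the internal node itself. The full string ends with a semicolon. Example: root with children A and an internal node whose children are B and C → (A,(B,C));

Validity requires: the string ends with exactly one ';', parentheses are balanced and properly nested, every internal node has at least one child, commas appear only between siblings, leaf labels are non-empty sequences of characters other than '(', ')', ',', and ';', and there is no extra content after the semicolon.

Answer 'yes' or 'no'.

Input: (Q,(J,((Z,V,Y),(D,(S,B,M,T)))))
Paren balance: 6 '(' vs 6 ')' OK
Ends with single ';': False
Full parse: FAILS (must end with ;)
Valid: False

Answer: no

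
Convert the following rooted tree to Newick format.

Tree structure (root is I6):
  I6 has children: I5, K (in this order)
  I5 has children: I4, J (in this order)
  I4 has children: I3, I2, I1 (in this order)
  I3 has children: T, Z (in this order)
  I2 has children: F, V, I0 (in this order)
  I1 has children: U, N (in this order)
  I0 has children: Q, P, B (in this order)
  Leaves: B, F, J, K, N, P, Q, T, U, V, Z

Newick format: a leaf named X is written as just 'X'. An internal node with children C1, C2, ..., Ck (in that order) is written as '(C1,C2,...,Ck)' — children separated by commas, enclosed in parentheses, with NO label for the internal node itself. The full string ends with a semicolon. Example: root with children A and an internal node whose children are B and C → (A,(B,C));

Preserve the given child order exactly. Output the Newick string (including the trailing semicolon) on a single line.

internal I6 with children ['I5', 'K']
  internal I5 with children ['I4', 'J']
    internal I4 with children ['I3', 'I2', 'I1']
      internal I3 with children ['T', 'Z']
        leaf 'T' → 'T'
        leaf 'Z' → 'Z'
      → '(T,Z)'
      internal I2 with children ['F', 'V', 'I0']
        leaf 'F' → 'F'
        leaf 'V' → 'V'
        internal I0 with children ['Q', 'P', 'B']
          leaf 'Q' → 'Q'
          leaf 'P' → 'P'
          leaf 'B' → 'B'
        → '(Q,P,B)'
      → '(F,V,(Q,P,B))'
      internal I1 with children ['U', 'N']
        leaf 'U' → 'U'
        leaf 'N' → 'N'
      → '(U,N)'
    → '((T,Z),(F,V,(Q,P,B)),(U,N))'
    leaf 'J' → 'J'
  → '(((T,Z),(F,V,(Q,P,B)),(U,N)),J)'
  leaf 'K' → 'K'
→ '((((T,Z),(F,V,(Q,P,B)),(U,N)),J),K)'
Final: ((((T,Z),(F,V,(Q,P,B)),(U,N)),J),K);

Answer: ((((T,Z),(F,V,(Q,P,B)),(U,N)),J),K);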